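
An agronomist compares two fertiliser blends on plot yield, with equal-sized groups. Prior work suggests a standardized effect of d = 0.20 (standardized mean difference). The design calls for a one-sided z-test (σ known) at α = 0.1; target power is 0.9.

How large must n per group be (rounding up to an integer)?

n = 329 per group

Set Φ(δ − 1.282) = 0.9; then δ − 1.282 = Φ⁻¹(0.9) = 1.282, giving δ = 2.563.
δ = d·√(n/2) ⇒ n = 2(δ/d)² = 2 × (2.563 / 0.20)² = 328.47.
Round up to the next whole unit.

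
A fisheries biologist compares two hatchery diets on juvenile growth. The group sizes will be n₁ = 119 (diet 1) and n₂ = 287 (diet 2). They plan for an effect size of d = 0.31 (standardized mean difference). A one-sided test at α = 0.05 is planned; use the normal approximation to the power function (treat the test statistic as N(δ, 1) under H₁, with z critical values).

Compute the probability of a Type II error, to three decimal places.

Noncentrality parameter: δ = d / √(1/n₁ + 1/n₂) = 0.31 / √(1/119 + 1/287) = 2.8432
Critical value for a one-sided test at α = 0.05: z_α = 1.645.
Power = Φ(δ − 1.645) = Φ(1.198) = 0.8846.
Type II error: β = 1 − power = 1 − 0.8846 = 0.1154.

β ≈ 0.115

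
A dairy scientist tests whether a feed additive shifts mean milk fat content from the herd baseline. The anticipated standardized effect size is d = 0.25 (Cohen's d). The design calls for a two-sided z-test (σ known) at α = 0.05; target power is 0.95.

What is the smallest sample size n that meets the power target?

n = 208

Set Φ(δ − 1.960) = 0.95; then δ − 1.960 = Φ⁻¹(0.95) = 1.645, giving δ = 3.605.
(The Φ(−δ − z_{α/2}) term is vanishingly small for δ > 0 and is dropped in the standard sample-size formula.)
δ = d·√n ⇒ n = (δ/d)² = (3.605 / 0.25)² = 207.92.
Rounding up, n = 208.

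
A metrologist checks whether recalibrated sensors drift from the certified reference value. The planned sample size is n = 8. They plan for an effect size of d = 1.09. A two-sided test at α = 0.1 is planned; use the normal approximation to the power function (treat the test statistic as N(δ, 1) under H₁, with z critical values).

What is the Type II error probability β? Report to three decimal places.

Noncentrality parameter: δ = d·√n = 1.09 × √8 = 3.0830
Critical value for a two-sided test at α = 0.1: z_{α/2} = 1.645.
Power = Φ(δ − 1.645) + Φ(−δ − 1.645) = Φ(1.438) + Φ(-4.728) = 0.9248 + 0.0000 = 0.9248.
Type II error: β = 1 − power = 1 − 0.9248 = 0.0752.

β ≈ 0.075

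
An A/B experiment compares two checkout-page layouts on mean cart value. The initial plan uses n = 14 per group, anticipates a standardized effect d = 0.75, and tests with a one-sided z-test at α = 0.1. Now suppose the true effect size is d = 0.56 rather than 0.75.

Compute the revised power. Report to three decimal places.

Power ≈ 0.579

With d = 0.56: δ = d·√(n/2) = 0.56 × √(14/2) = 1.4816. Critical value z_{0.1} = 1.282.
Revised power = Φ(δ − 1.282) = Φ(0.200) = 0.5793.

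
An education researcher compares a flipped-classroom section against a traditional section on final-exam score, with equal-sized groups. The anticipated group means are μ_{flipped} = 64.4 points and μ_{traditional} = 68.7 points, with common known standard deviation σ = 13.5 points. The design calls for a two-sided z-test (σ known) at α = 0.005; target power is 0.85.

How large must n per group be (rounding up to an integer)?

Standardized effect: d = |μ_{flipped} − μ_{traditional}| / σ = |64.4 − 68.7| / 13.5 = 0.3185
Set Φ(δ − 2.807) = 0.85; then δ − 2.807 = Φ⁻¹(0.85) = 1.036, giving δ = 3.843.
(For δ > 0 the lower-tail rejection region contributes negligibly to power, so the one-term inversion is standard.)
δ = d·√(n/2) ⇒ n = 2(δ/d)² = 2 × (3.843 / 0.3185)² = 291.21.
Rounding up, n = 292 per group.

n = 292 per group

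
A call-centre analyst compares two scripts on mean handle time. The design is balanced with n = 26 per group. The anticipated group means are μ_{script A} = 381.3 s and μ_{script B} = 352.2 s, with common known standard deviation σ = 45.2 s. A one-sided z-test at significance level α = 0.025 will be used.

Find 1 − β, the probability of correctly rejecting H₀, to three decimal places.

Power ≈ 0.641

Standardized effect: d = |μ_{script A} − μ_{script B}| / σ = |381.3 − 352.2| / 45.2 = 0.6438
Noncentrality parameter: δ = d·√(n/2) = 0.6438 × √(26/2) = 2.3213
One-sided α = 0.025 → critical value z_{0.025} = 1.960.
Power = Φ(δ − 1.960) = Φ(0.361) = 0.6411.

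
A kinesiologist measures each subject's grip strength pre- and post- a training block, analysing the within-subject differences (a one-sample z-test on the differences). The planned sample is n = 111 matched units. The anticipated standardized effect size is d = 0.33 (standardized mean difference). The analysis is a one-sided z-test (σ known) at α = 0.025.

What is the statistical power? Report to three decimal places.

Noncentrality parameter: δ = d·√n = 0.33 × √111 = 3.4768
Critical value for a one-sided test at α = 0.025: z_α = 1.960.
Power = P(Z > 1.960 − δ) = Φ(1.517) = 0.9353.

Power ≈ 0.935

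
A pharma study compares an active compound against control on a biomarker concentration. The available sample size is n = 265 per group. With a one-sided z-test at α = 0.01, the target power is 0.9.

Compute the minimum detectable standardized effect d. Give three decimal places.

Required noncentrality: δ = z_{0.01} + z_{0.10} = 2.326 + 1.282 = 3.608.
δ = d·√(n/2) ⇒ d = δ/√(n/2) = 3.608/√(265/2) = 0.3134.

d ≈ 0.313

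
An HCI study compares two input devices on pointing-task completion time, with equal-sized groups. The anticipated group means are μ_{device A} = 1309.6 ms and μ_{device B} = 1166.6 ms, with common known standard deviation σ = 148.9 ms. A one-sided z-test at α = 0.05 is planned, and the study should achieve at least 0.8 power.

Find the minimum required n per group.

Standardized effect: d = |μ_{device A} − μ_{device B}| / σ = |1309.6 − 1166.6| / 148.9 = 0.9604
Set Φ(δ − 1.645) = 0.8; then δ − 1.645 = Φ⁻¹(0.8) = 0.842, giving δ = 2.486.
δ = d·√(n/2) ⇒ n = 2(δ/d)² = 2 × (2.486 / 0.9604)² = 13.41.
Rounding up, n = 14 per group.

n = 14 per group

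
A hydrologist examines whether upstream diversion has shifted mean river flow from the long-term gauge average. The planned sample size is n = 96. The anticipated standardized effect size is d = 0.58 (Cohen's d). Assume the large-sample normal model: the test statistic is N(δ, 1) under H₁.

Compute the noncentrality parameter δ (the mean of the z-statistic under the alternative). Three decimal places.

The noncentrality parameter scales effect size by the design's sample-size factor: δ = d·√n = 0.58 × √96 = 5.6828

δ ≈ 5.683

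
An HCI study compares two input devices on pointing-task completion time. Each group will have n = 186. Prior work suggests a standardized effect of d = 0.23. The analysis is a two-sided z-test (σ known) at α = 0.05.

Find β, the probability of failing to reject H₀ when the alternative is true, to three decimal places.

β ≈ 0.398

Noncentrality parameter: λ = d·√(n/2) = 0.23 × √(186/2) = 2.2180
Two-sided α = 0.05 → critical value z_{0.025} = 1.960.
Power = Φ(λ − 1.960) + Φ(−λ − 1.960) = Φ(0.258) + Φ(-4.178) = 0.6018 + 0.0000 = 0.6018.
Type II error: β = 1 − power = 1 − 0.6018 = 0.3982.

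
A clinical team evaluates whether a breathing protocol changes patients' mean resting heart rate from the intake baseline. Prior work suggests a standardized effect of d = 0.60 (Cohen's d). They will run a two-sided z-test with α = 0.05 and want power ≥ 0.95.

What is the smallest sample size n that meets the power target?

n = 37

For power 0.95 need Φ(δ − z_{0.025}) = 0.95, so δ = z_{0.025} + z_{0.05} = 1.960 + 1.645 = 3.605.
(Ignoring the negligible lower-tail rejection probability gives the usual closed-form inversion.)
δ = d·√n ⇒ n = (δ/d)² = (3.605 / 0.60)² = 36.10.
Rounding up, n = 37.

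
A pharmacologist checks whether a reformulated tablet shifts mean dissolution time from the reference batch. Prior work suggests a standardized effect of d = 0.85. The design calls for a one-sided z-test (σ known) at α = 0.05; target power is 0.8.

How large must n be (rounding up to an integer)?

Set Φ(δ − 1.645) = 0.8; then δ − 1.645 = Φ⁻¹(0.8) = 0.842, giving δ = 2.486.
δ = d·√n ⇒ n = (δ/d)² = (2.486 / 0.85)² = 8.56.
Rounding up, n = 9.

n = 9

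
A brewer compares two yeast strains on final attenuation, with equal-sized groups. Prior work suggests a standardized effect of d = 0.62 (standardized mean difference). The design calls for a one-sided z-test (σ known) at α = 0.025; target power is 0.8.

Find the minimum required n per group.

n = 41 per group

For power 0.8 need Φ(δ − z_{0.025}) = 0.8, so δ = z_{0.025} + z_{0.20} = 1.960 + 0.842 = 2.802.
δ = d·√(n/2) ⇒ n = 2(δ/d)² = 2 × (2.802 / 0.62)² = 40.84.
Rounding up, n = 41 per group.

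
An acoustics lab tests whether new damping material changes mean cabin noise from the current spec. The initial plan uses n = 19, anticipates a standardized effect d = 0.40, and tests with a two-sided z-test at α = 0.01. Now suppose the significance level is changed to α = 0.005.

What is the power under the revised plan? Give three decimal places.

δ = d·√n = 0.40 × √19 = 1.7436 (unchanged). New critical value: z_{0.0025} = 2.807.
Revised power = Φ(δ − 2.807) + Φ(−δ − 2.807) = Φ(-1.063) + Φ(-4.551) = 0.1438 + 0.0000 = 0.1438.

Power ≈ 0.144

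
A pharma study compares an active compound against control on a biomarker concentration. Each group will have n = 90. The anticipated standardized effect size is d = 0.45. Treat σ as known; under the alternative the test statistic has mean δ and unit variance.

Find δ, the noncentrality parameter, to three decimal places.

δ ≈ 3.019

The noncentrality parameter scales effect size by the design's sample-size factor: δ = d·√(n/2) = 0.45 × √(90/2) = 3.0187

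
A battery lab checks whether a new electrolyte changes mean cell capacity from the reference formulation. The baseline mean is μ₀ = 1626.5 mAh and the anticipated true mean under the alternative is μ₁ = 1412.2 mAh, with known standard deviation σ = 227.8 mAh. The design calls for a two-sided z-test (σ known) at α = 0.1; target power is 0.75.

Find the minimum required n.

Standardized effect: d = |μ₁ − μ₀| / σ = |1412.2 − 1626.5| / 227.8 = 0.9407
Set Φ(δ − 1.645) = 0.75; then δ − 1.645 = Φ⁻¹(0.75) = 0.674, giving δ = 2.319.
(The Φ(−δ − z_{α/2}) term is vanishingly small for δ > 0 and is dropped in the standard sample-size formula.)
δ = d·√n ⇒ n = (δ/d)² = (2.319 / 0.9407)² = 6.08.
Rounding up, n = 7.

n = 7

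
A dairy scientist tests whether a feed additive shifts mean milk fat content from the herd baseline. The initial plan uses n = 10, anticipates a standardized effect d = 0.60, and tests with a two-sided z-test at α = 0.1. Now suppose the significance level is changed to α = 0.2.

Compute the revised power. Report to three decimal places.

δ = d·√n = 0.60 × √10 = 1.8974 (unchanged). New critical value: z_{0.1} = 1.282.
Revised power = Φ(δ − 1.282) + Φ(−δ − 1.282) = Φ(0.616) + Φ(-3.179) = 0.7310 + 0.0007 = 0.7317.

Power ≈ 0.732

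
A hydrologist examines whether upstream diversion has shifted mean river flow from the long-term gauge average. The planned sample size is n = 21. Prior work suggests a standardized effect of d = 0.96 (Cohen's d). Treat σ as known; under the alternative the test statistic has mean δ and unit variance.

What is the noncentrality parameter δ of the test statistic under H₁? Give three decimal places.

The noncentrality parameter scales effect size by the design's sample-size factor: δ = d·√n = 0.96 × √21 = 4.3993

δ ≈ 4.399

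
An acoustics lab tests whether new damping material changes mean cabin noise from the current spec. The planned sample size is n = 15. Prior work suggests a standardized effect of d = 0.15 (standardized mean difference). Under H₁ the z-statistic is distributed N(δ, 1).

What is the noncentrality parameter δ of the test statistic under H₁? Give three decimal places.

δ ≈ 0.581

δ = d·√n = 0.15 × √15 = 0.5809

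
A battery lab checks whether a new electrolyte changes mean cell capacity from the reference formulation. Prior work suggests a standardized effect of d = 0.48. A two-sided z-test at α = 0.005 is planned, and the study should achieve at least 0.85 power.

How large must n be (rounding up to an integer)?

For power 0.85 need Φ(δ − z_{0.0025}) = 0.85, so δ = z_{0.0025} + z_{0.15} = 2.807 + 1.036 = 3.843.
(Ignoring the negligible lower-tail rejection probability gives the usual closed-form inversion.)
δ = d·√n ⇒ n = (δ/d)² = (3.843 / 0.48)² = 64.12.
Rounding up, n = 65.

n = 65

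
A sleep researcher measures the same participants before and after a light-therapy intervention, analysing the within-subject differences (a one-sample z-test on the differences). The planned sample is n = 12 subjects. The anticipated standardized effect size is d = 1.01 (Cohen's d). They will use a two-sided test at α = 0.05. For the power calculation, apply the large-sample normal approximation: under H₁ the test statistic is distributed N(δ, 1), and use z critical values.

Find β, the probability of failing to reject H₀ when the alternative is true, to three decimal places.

Noncentrality parameter: δ = d·√n = 1.01 × √12 = 3.4987
Critical value for a two-sided test at α = 0.05: z_{α/2} = 1.960.
Power = Φ(δ − 1.960) + Φ(−δ − 1.960) = Φ(1.539) + Φ(-5.459) = 0.9381 + 0.0000 = 0.9381.
Type II error: β = 1 − power = 1 − 0.9381 = 0.0619.

β ≈ 0.062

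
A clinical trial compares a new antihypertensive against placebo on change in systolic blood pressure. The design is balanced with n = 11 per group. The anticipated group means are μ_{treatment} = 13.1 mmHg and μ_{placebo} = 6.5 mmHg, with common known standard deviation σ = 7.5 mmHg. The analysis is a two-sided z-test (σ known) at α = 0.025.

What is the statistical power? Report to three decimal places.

Power ≈ 0.430

Standardized effect: d = |μ_{treatment} − μ_{placebo}| / σ = |13.1 − 6.5| / 7.5 = 0.8800
Noncentrality parameter: δ = d·√(n/2) = 0.8800 × √(11/2) = 2.0638
Critical value for a two-sided test at α = 0.025: z_{α/2} = 2.241.
Power = Φ(δ − 2.241) + Φ(−δ − 2.241) = Φ(-0.178) + Φ(-4.305) = 0.4295 + 0.0000 = 0.4295.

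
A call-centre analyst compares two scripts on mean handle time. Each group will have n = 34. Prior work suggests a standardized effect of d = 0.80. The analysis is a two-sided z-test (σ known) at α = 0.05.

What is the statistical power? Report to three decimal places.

Noncentrality parameter: δ = d·√(n/2) = 0.80 × √(34/2) = 3.2985
Critical value for a two-sided test at α = 0.05: z_{α/2} = 1.960.
Power = Φ(δ − 1.960) + Φ(−δ − 1.960) = Φ(1.339) + Φ(-5.258) = 0.9096 + 0.0000 = 0.9096.

Power ≈ 0.910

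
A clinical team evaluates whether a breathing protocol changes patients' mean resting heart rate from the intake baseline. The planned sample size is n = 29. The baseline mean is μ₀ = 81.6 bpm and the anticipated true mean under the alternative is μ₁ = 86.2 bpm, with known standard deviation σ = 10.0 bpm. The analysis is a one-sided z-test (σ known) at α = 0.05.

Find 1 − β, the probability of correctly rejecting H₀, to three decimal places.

Standardized effect: d = |μ₁ − μ₀| / σ = |86.2 − 81.6| / 10.0 = 0.4600
Noncentrality parameter: δ = d·√n = 0.4600 × √29 = 2.4772
One-sided α = 0.05 → critical value z_{0.05} = 1.645.
Power = P(Z > 1.645 − δ) = Φ(0.832) = 0.7974.

Power ≈ 0.797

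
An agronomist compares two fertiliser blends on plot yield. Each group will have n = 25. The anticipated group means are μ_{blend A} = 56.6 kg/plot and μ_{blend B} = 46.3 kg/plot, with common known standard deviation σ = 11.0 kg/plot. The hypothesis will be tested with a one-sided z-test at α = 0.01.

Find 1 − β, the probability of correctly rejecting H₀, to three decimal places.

Power ≈ 0.837

Standardized effect: d = |μ_{blend A} − μ_{blend B}| / σ = |56.6 − 46.3| / 11.0 = 0.9364
Noncentrality parameter: δ = d·√(n/2) = 0.9364 × √(25/2) = 3.3105
Critical value for a one-sided test at α = 0.01: z_α = 2.326.
Power = Φ(δ − 2.326) = Φ(0.984) = 0.8375.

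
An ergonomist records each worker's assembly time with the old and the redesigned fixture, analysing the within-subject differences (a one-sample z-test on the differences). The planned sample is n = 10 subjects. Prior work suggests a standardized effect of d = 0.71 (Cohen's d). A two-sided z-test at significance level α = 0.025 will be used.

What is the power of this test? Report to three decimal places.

Noncentrality parameter: δ = d·√n = 0.71 × √10 = 2.2452
Critical value for a two-sided test at α = 0.025: z_{α/2} = 2.241.
Power = Φ(δ − 2.241) + Φ(−δ − 2.241) = Φ(0.004) + Φ(-4.487) = 0.5015 + 0.0000 = 0.5015.

Power ≈ 0.502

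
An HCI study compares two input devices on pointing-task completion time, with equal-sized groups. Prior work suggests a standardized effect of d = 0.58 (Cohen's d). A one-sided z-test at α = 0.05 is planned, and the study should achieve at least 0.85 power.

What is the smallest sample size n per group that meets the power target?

n = 43 per group

Set Φ(δ − 1.645) = 0.85; then δ − 1.645 = Φ⁻¹(0.85) = 1.036, giving δ = 2.681.
δ = d·√(n/2) ⇒ n = 2(δ/d)² = 2 × (2.681 / 0.58)² = 42.74.
Round up to the next whole unit.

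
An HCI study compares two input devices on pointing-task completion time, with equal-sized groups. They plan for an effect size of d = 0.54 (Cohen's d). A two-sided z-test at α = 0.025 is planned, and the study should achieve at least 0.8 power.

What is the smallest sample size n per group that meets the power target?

For power 0.8 need Φ(δ − z_{0.0125}) = 0.8, so δ = z_{0.0125} + z_{0.20} = 2.241 + 0.842 = 3.083.
(For δ > 0 the lower-tail rejection region contributes negligibly to power, so the one-term inversion is standard.)
δ = d·√(n/2) ⇒ n = 2(δ/d)² = 2 × (3.083 / 0.54)² = 65.19.
Round up to the next whole unit.

n = 66 per group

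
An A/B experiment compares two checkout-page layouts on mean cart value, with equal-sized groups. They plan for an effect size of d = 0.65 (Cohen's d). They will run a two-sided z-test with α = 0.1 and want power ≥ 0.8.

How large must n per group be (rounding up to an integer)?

Set Φ(δ − 1.645) = 0.8; then δ − 1.645 = Φ⁻¹(0.8) = 0.842, giving δ = 2.486.
(For δ > 0 the lower-tail rejection region contributes negligibly to power, so the one-term inversion is standard.)
δ = d·√(n/2) ⇒ n = 2(δ/d)² = 2 × (2.486 / 0.65)² = 29.27.
Round up to the next whole unit.

n = 30 per group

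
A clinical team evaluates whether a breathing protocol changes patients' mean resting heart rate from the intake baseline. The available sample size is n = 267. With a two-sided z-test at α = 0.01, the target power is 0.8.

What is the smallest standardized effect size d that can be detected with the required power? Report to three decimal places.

Required noncentrality: δ = z_{0.005} + z_{0.20} = 2.576 + 0.842 = 3.417.
(The second rejection-region term Φ(−δ − z_{α/2}) is negligible and dropped.)
δ = d·√n ⇒ d = δ/√n = 3.417/√267 = 0.2091.

d ≈ 0.209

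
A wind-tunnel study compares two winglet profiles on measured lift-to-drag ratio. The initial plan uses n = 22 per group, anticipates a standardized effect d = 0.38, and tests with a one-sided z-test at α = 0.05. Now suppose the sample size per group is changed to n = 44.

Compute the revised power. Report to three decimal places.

With n = 44 per group: δ = d·√(n/2) = 0.38 × √(44/2) = 1.7824. Critical value z_{0.05} = 1.645.
Revised power = Φ(δ − 1.645) = Φ(0.138) = 0.5547.

Power ≈ 0.555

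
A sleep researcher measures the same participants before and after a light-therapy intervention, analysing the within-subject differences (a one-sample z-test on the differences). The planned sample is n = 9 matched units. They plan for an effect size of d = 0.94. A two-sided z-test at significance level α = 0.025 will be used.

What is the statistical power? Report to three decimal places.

Noncentrality parameter: δ = d·√n = 0.94 × √9 = 2.8200
Two-sided α = 0.025 → critical value z_{0.0125} = 2.241.
Power = Φ(δ − 2.241) + Φ(−δ − 2.241) = Φ(0.579) + Φ(-5.061) = 0.7186 + 0.0000 = 0.7186.

Power ≈ 0.719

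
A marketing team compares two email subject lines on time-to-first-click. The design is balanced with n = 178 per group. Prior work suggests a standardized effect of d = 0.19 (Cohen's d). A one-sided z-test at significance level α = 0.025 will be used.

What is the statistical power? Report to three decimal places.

Power ≈ 0.433

Noncentrality parameter: δ = d·√(n/2) = 0.19 × √(178/2) = 1.7925
Critical value for a one-sided test at α = 0.025: z_α = 1.960.
Power = P(Z > 1.960 − δ) = Φ(-0.168) = 0.4335.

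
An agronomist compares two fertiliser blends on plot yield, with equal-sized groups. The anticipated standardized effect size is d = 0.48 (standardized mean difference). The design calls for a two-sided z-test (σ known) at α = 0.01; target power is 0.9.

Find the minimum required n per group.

n = 130 per group

For power 0.9 need Φ(δ − z_{0.005}) = 0.9, so δ = z_{0.005} + z_{0.10} = 2.576 + 1.282 = 3.857.
(The Φ(−δ − z_{α/2}) term is vanishingly small for δ > 0 and is dropped in the standard sample-size formula.)
δ = d·√(n/2) ⇒ n = 2(δ/d)² = 2 × (3.857 / 0.48)² = 129.16.
Rounding up, n = 130 per group.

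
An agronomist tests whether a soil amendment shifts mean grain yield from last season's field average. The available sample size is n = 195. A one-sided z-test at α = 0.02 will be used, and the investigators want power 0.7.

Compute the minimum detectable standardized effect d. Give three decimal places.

Need Φ(δ − 2.054) = 0.7, so δ = 2.054 + 0.524 = 2.578.
δ = d·√n ⇒ d = δ/√n = 2.578/√195 = 0.1846.

d ≈ 0.185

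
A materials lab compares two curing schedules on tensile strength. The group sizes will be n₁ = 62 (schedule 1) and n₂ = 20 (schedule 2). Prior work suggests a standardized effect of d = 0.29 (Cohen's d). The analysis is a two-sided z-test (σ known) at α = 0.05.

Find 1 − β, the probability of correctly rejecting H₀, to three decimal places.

Noncentrality parameter: λ = d / √(1/n₁ + 1/n₂) = 0.29 / √(1/62 + 1/20) = 1.1277
Two-sided α = 0.05 → critical value z_{0.025} = 1.960.
Power = Φ(λ − 1.960) + Φ(−λ − 1.960) = Φ(-0.832) + Φ(-3.088) = 0.2026 + 0.0010 = 0.2036.

Power ≈ 0.204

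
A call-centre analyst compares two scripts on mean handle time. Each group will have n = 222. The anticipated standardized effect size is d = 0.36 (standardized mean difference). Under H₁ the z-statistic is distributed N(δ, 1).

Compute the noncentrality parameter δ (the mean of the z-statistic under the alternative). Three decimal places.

δ ≈ 3.793

δ = d·√(n/2) = 0.36 × √(222/2) = 3.7928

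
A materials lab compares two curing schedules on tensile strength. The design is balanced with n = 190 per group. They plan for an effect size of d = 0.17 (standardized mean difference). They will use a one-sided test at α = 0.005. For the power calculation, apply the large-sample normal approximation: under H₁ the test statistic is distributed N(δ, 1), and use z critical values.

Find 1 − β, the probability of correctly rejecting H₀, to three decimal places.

Noncentrality parameter: λ = d·√(n/2) = 0.17 × √(190/2) = 1.6570
One-sided α = 0.005 → critical value z_{0.005} = 2.576.
Power = P(Z > 2.576 − λ) = Φ(-0.919) = 0.1791.

Power ≈ 0.179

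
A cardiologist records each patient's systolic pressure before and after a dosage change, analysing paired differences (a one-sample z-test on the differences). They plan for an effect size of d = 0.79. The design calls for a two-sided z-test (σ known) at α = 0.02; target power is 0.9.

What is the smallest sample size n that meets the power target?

For power 0.9 need Φ(δ − z_{0.01}) = 0.9, so δ = z_{0.01} + z_{0.10} = 2.326 + 1.282 = 3.608.
(The Φ(−δ − z_{α/2}) term is vanishingly small for δ > 0 and is dropped in the standard sample-size formula.)
δ = d·√n ⇒ n = (δ/d)² = (3.608 / 0.79)² = 20.86.
Round up to the next whole unit.

n = 21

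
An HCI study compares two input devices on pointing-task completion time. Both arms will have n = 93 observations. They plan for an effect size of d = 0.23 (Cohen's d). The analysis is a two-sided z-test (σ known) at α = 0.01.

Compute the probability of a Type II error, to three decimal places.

β ≈ 0.843

Noncentrality parameter: δ = d·√(n/2) = 0.23 × √(93/2) = 1.5684
Two-sided α = 0.01 → critical value z_{0.005} = 2.576.
Power = Φ(δ − 2.576) + Φ(−δ − 2.576) = Φ(-1.007) + Φ(-4.144) = 0.1569 + 0.0000 = 0.1569.
Type II error: β = 1 − power = 1 − 0.1569 = 0.8431.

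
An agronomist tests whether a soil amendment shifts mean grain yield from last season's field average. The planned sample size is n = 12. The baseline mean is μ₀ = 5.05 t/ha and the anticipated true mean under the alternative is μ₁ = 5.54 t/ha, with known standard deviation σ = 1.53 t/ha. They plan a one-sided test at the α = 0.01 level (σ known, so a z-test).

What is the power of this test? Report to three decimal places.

Power ≈ 0.112

Standardized effect: d = |μ₁ − μ₀| / σ = |5.54 − 5.05| / 1.53 = 0.3203
Noncentrality parameter: δ = d·√n = 0.3203 × √12 = 1.1094
One-sided α = 0.01 → critical value z_{0.01} = 2.326.
Power = Φ(δ − 2.326) = Φ(-1.217) = 0.1118.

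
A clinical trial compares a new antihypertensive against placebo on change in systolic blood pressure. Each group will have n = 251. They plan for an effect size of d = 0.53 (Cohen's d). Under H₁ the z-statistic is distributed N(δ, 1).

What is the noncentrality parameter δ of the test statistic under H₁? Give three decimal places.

δ ≈ 5.937

δ = d·√(n/2) = 0.53 × √(251/2) = 5.9374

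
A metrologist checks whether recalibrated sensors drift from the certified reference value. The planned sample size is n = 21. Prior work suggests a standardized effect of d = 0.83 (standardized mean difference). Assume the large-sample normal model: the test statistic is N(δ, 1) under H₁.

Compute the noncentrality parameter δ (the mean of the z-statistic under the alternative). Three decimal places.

δ = d·√n = 0.83 × √21 = 3.8035

δ ≈ 3.804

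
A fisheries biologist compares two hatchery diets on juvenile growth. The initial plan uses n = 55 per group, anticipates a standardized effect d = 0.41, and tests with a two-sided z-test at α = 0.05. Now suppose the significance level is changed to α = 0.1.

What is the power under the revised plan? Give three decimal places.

δ = d·√(n/2) = 0.41 × √(55/2) = 2.1501 (unchanged). New critical value: z_{0.05} = 1.645.
Revised power = Φ(δ − 1.645) + Φ(−δ − 1.645) = Φ(0.505) + Φ(-3.795) = 0.6933 + 0.0001 = 0.6934.

Power ≈ 0.693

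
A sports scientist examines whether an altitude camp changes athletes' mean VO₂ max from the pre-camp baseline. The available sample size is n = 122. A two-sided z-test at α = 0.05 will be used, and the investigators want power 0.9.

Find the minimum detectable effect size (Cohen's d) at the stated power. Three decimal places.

d ≈ 0.293

Need Φ(δ − 1.960) = 0.9, so δ = 1.960 + 1.282 = 3.242.
(The second rejection-region term Φ(−δ − z_{α/2}) is negligible and dropped.)
δ = d·√n ⇒ d = δ/√n = 3.242/√122 = 0.2935.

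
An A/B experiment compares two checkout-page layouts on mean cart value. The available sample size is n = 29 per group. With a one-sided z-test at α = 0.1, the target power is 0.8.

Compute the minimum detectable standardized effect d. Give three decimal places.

Need Φ(δ − 1.282) = 0.8, so δ = 1.282 + 0.842 = 2.123.
δ = d·√(n/2) ⇒ d = δ/√(n/2) = 2.123/√(29/2) = 0.5576.

d ≈ 0.558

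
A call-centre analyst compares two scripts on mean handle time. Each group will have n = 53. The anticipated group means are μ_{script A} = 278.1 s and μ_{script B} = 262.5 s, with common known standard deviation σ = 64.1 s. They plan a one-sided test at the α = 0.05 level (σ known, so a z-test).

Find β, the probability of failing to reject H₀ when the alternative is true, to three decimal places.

β ≈ 0.652

Standardized effect: d = |μ_{script A} − μ_{script B}| / σ = |278.1 − 262.5| / 64.1 = 0.2434
Noncentrality parameter: δ = d·√(n/2) = 0.2434 × √(53/2) = 1.2528
Critical value for a one-sided test at α = 0.05: z_α = 1.645.
Power = Φ(δ − 1.645) = Φ(-0.392) = 0.3475.
Type II error: β = 1 − power = 1 − 0.3475 = 0.6525.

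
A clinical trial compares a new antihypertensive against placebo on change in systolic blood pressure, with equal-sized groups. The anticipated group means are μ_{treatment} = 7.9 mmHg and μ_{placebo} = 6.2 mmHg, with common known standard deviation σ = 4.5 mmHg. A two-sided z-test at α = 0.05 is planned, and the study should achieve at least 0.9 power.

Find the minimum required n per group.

Standardized effect: d = |μ_{treatment} − μ_{placebo}| / σ = |7.9 − 6.2| / 4.5 = 0.3778
Set Φ(δ − 1.960) = 0.9; then δ − 1.960 = Φ⁻¹(0.9) = 1.282, giving δ = 3.242.
(The Φ(−δ − z_{α/2}) term is vanishingly small for δ > 0 and is dropped in the standard sample-size formula.)
δ = d·√(n/2) ⇒ n = 2(δ/d)² = 2 × (3.242 / 0.3778)² = 147.25.
Round up to the next whole unit.

n = 148 per group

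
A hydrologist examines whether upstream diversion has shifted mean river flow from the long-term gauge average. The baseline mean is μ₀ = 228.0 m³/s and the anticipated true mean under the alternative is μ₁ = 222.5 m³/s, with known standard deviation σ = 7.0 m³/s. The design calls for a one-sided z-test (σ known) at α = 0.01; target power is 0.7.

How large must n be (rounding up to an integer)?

Standardized effect: d = |μ₁ − μ₀| / σ = |222.5 − 228.0| / 7.0 = 0.7857
For power 0.7 need Φ(δ − z_{0.01}) = 0.7, so δ = z_{0.01} + z_{0.30} = 2.326 + 0.524 = 2.851.
δ = d·√n ⇒ n = (δ/d)² = (2.851 / 0.7857)² = 13.16.
Rounding up, n = 14.

n = 14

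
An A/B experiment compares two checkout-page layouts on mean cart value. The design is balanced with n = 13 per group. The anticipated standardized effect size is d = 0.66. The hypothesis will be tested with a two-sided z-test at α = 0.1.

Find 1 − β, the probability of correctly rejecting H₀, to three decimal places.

Noncentrality parameter: δ = d·√(n/2) = 0.66 × √(13/2) = 1.6827
Critical value for a two-sided test at α = 0.1: z_{α/2} = 1.645.
Power = Φ(δ − 1.645) + Φ(−δ − 1.645) = Φ(0.038) + Φ(-3.328) = 0.5151 + 0.0004 = 0.5155.

Power ≈ 0.516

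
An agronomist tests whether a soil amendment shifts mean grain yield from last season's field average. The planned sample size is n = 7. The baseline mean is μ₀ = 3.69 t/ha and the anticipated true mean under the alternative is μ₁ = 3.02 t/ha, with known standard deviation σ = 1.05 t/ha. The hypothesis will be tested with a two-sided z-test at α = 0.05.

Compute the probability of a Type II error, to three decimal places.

β ≈ 0.607

Standardized effect: d = |μ₁ − μ₀| / σ = |3.02 − 3.69| / 1.05 = 0.6381
Noncentrality parameter: δ = d·√n = 0.6381 × √7 = 1.6882
Two-sided α = 0.05 → critical value z_{0.025} = 1.960.
Power = Φ(δ − 1.960) + Φ(−δ − 1.960) = Φ(-0.272) + Φ(-3.648) = 0.3929 + 0.0001 = 0.3930.
Type II error: β = 1 − power = 1 − 0.3930 = 0.6070.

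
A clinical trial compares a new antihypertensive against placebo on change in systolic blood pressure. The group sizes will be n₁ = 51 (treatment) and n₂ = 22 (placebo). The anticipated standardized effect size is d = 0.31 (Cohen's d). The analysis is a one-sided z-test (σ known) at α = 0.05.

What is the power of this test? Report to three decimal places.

Noncentrality parameter: δ = d / √(1/n₁ + 1/n₂) = 0.31 / √(1/51 + 1/22) = 1.2153
One-sided α = 0.05 → critical value z_{0.05} = 1.645.
Power = Φ(δ − 1.645) = Φ(-0.430) = 0.3338.

Power ≈ 0.334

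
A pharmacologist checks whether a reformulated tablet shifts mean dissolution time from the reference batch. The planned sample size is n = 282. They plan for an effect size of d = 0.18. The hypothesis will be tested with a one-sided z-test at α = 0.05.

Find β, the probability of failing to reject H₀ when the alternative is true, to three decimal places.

Noncentrality parameter: δ = d·√n = 0.18 × √282 = 3.0227
One-sided α = 0.05 → critical value z_{0.05} = 1.645.
Power = P(Z > 1.645 − δ) = Φ(1.378) = 0.9159.
Type II error: β = 1 − power = 1 − 0.9159 = 0.0841.

β ≈ 0.084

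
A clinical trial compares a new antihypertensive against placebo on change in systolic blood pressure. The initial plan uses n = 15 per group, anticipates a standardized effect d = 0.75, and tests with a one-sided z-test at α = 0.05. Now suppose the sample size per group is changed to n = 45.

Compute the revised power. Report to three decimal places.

With n = 45 per group: δ = d·√(n/2) = 0.75 × √(45/2) = 3.5576. Critical value z_{0.05} = 1.645.
Revised power = Φ(δ − 1.645) = Φ(1.913) = 0.9721.

Power ≈ 0.972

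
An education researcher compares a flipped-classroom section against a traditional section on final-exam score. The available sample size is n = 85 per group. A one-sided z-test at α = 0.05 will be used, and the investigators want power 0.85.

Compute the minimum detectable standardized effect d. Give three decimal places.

d ≈ 0.411

Need Φ(δ − 1.645) = 0.85, so δ = 1.645 + 1.036 = 2.681.
δ = d·√(n/2) ⇒ d = δ/√(n/2) = 2.681/√(85/2) = 0.4113.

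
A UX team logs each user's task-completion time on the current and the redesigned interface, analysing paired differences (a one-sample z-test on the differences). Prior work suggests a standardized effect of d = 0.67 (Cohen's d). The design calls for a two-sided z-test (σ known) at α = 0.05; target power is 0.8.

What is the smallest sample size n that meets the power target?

Set Φ(δ − 1.960) = 0.8; then δ − 1.960 = Φ⁻¹(0.8) = 0.842, giving δ = 2.802.
(For δ > 0 the lower-tail rejection region contributes negligibly to power, so the one-term inversion is standard.)
δ = d·√n ⇒ n = (δ/d)² = (2.802 / 0.67)² = 17.48.
Round up to the next whole unit.

n = 18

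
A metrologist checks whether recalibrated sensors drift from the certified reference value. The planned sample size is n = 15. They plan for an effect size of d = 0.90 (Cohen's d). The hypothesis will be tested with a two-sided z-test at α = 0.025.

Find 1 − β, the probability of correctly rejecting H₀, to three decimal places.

Power ≈ 0.893

Noncentrality parameter: δ = d·√n = 0.90 × √15 = 3.4857
Two-sided α = 0.025 → critical value z_{0.0125} = 2.241.
Power = Φ(δ − 2.241) + Φ(−δ − 2.241) = Φ(1.244) + Φ(-5.727) = 0.8933 + 0.0000 = 0.8933.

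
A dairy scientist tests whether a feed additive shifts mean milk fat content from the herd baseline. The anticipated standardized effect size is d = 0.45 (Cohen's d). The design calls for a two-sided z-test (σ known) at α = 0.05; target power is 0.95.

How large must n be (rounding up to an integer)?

For power 0.95 need Φ(δ − z_{0.025}) = 0.95, so δ = z_{0.025} + z_{0.05} = 1.960 + 1.645 = 3.605.
(The Φ(−δ − z_{α/2}) term is vanishingly small for δ > 0 and is dropped in the standard sample-size formula.)
δ = d·√n ⇒ n = (δ/d)² = (3.605 / 0.45)² = 64.17.
Rounding up, n = 65.

n = 65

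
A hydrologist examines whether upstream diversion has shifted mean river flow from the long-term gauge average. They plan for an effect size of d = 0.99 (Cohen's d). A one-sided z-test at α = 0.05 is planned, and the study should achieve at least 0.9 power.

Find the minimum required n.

Set Φ(δ − 1.645) = 0.9; then δ − 1.645 = Φ⁻¹(0.9) = 1.282, giving δ = 2.926.
δ = d·√n ⇒ n = (δ/d)² = (2.926 / 0.99)² = 8.74.
Round up to the next whole unit.

n = 9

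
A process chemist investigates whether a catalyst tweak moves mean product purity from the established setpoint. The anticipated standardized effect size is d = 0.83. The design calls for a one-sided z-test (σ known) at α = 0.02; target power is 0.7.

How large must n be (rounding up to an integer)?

For power 0.7 need Φ(δ − z_{0.02}) = 0.7, so δ = z_{0.02} + z_{0.30} = 2.054 + 0.524 = 2.578.
δ = d·√n ⇒ n = (δ/d)² = (2.578 / 0.83)² = 9.65.
Rounding up, n = 10.

n = 10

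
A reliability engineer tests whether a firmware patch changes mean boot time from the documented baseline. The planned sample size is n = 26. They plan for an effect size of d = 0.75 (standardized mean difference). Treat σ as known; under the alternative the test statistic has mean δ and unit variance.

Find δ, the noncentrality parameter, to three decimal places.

δ = d·√n = 0.75 × √26 = 3.8243

δ ≈ 3.824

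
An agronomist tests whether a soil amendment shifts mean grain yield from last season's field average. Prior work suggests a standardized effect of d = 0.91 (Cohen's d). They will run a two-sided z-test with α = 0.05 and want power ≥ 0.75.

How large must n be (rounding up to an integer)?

n = 9

Set Φ(δ − 1.960) = 0.75; then δ − 1.960 = Φ⁻¹(0.75) = 0.674, giving δ = 2.634.
(The Φ(−δ − z_{α/2}) term is vanishingly small for δ > 0 and is dropped in the standard sample-size formula.)
δ = d·√n ⇒ n = (δ/d)² = (2.634 / 0.91)² = 8.38.
Round up to the next whole unit.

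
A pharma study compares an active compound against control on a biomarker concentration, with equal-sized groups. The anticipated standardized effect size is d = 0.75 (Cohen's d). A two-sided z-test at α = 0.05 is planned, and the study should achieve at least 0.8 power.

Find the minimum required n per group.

Set Φ(δ − 1.960) = 0.8; then δ − 1.960 = Φ⁻¹(0.8) = 0.842, giving δ = 2.802.
(For δ > 0 the lower-tail rejection region contributes negligibly to power, so the one-term inversion is standard.)
δ = d·√(n/2) ⇒ n = 2(δ/d)² = 2 × (2.802 / 0.75)² = 27.91.
Round up to the next whole unit.

n = 28 per group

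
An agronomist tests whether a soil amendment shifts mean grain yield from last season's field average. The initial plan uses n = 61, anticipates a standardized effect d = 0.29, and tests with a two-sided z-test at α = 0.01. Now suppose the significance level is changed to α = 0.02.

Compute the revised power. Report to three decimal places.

Power ≈ 0.476

δ = d·√n = 0.29 × √61 = 2.2650 (unchanged). New critical value: z_{0.01} = 2.326.
Revised power = Φ(δ − 2.326) + Φ(−δ − 2.326) = Φ(-0.061) + Φ(-4.591) = 0.4755 + 0.0000 = 0.4755.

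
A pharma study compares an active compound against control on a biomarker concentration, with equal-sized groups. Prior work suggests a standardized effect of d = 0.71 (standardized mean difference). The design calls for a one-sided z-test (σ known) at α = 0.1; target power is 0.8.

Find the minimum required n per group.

n = 18 per group

For power 0.8 need Φ(δ − z_{0.1}) = 0.8, so δ = z_{0.1} + z_{0.20} = 1.282 + 0.842 = 2.123.
δ = d·√(n/2) ⇒ n = 2(δ/d)² = 2 × (2.123 / 0.71)² = 17.88.
Round up to the next whole unit.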